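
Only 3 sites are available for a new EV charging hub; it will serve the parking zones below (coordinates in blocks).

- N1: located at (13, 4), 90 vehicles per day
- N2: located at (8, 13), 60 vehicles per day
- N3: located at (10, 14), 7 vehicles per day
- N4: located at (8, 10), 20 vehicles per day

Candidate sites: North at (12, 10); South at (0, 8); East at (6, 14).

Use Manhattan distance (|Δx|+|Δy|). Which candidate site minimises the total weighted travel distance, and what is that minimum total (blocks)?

Total weighted distance at each candidate:
  North (12, 10): total = 1172
  South (0, 8): total = 2622
  East (6, 14): total = 1858
Minimum is at North with total 1172 blocks.

North, total 1172 blocks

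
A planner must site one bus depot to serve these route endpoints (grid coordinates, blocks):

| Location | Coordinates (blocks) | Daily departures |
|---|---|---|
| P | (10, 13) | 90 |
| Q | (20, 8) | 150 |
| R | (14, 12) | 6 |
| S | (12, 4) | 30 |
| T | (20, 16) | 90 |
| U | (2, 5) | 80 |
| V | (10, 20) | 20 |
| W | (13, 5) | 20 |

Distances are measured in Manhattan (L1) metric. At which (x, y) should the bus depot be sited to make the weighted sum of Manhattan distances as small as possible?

(14, 8)

Manhattan distance separates: Σwᵢ(|x−xᵢ|+|y−yᵢ|) = Σwᵢ|x−xᵢ| + Σwᵢ|y−yᵢ|, so x and y are optimised independently as 1-D weighted medians.
Total weight W = 486; half = 243.
x-coordinate, sorted with cumulative weight:
  x=2 (U, w=80) cum 80
  x=10 (P, w=90) cum 170
  x=10 (V, w=20) cum 190
  x=12 (S, w=30) cum 220
  x=13 (W, w=20) cum 240
  x=14 (R, w=6) cum 246  ← median
  x=20 (Q, w=150) cum 396
  x=20 (T, w=90) cum 486
⇒ x* = 14
y-coordinate, sorted with cumulative weight:
  y=4 (S, w=30) cum 30
  y=5 (U, w=80) cum 110
  y=5 (W, w=20) cum 130
  y=8 (Q, w=150) cum 280  ← median
  y=12 (R, w=6) cum 286
  y=13 (P, w=90) cum 376
  y=16 (T, w=90) cum 466
  y=20 (V, w=20) cum 486
⇒ y* = 8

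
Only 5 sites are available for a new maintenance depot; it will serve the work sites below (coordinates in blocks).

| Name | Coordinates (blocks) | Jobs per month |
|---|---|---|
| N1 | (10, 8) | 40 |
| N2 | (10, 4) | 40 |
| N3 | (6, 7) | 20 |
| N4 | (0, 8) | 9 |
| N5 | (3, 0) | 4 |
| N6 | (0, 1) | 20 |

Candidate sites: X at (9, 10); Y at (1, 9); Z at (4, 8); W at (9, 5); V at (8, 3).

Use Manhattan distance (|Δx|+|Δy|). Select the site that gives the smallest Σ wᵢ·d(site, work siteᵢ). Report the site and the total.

W, total 752 blocks

Total weighted distance at each candidate:
  X (9, 10): total = 1043
  Y (1, 9): total = 1342
  Z (4, 8): total = 992
  W (9, 5): total = 752
  V (8, 3): total = 869
Minimum is at W with total 752 blocks.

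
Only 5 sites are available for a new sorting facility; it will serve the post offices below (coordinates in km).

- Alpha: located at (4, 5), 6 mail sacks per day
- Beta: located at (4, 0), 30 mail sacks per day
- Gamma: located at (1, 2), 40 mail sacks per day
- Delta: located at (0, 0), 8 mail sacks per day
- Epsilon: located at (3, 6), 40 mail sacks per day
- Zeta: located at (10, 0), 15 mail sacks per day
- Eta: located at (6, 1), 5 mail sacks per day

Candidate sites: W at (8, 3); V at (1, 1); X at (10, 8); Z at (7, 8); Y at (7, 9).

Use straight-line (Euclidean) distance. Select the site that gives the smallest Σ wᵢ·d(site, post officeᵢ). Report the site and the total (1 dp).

V, total 552.4 km

Total weighted distance at each candidate:
  W (8, 3): total = 829.5
  V (1, 1): total = 552.4
  X (10, 8): total = 1326.9
  Z (7, 8): total = 1048.6
  Y (7, 9): total = 1157.2
Minimum is at V with total 552.4 km.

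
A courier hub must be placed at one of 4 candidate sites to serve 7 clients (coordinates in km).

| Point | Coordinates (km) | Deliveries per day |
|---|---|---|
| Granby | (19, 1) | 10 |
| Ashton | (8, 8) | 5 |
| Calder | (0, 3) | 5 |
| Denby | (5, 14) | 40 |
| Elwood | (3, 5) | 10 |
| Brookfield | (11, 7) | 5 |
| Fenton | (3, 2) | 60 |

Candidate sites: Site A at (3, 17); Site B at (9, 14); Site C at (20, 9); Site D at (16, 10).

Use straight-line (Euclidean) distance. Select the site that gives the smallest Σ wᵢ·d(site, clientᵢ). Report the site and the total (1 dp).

Site B, total 1375.0 km

Total weighted distance at each candidate:
  Site A (3, 17): total = 1577.6
  Site B (9, 14): total = 1375.0
  Site C (20, 9): total = 2201.5
  Site D (16, 10): total = 1775.9
Minimum is at Site B with total 1375.0 km.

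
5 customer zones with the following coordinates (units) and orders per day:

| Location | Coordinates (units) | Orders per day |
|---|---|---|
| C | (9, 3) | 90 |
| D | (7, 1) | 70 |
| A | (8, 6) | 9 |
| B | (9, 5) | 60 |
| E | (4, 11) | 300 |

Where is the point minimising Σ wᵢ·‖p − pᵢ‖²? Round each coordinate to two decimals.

The minimiser of Σwᵢ‖p−pᵢ‖² is the weighted centroid p* = (Σwᵢpᵢ)/(Σwᵢ).
Σwᵢ = 529.
Σwᵢxᵢ = 90·9 + 70·7 + 9·8 + 60·9 + 300·4 = 3112.
Σwᵢyᵢ = 90·3 + 70·1 + 9·6 + 60·5 + 300·11 = 3994.
x* = 3112/529 = 5.88, y* = 3994/529 = 7.55.

(5.88, 7.55)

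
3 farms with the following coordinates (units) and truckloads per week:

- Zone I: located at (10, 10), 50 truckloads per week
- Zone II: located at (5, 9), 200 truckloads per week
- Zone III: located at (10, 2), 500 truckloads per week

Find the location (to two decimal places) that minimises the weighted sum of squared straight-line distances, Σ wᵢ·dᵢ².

The minimiser of Σwᵢ‖p−pᵢ‖² is the weighted centroid p* = (Σwᵢpᵢ)/(Σwᵢ).
Σwᵢ = 750.
Σwᵢxᵢ = 50·10 + 200·5 + 500·10 = 6500.
Σwᵢyᵢ = 50·10 + 200·9 + 500·2 = 3300.
x* = 6500/750 = 8.67, y* = 3300/750 = 4.40.

(8.67, 4.40)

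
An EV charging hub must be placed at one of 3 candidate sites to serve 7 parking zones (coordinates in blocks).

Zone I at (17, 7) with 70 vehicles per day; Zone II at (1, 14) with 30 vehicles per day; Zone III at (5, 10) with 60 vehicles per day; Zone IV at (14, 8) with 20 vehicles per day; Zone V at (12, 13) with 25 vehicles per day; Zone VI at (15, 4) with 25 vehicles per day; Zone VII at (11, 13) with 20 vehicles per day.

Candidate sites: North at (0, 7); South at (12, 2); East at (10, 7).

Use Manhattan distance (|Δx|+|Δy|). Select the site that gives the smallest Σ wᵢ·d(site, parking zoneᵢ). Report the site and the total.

Total weighted distance at each candidate:
  North (0, 7): total = 3450
  South (12, 2): total = 3090
  East (10, 7): total = 2090
Minimum is at East with total 2090 blocks.

East, total 2090 blocks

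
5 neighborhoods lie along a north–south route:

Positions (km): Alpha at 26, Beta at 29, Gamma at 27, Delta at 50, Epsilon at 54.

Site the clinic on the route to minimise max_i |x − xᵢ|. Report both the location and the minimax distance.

The 1-center on a line is the midpoint of the two extreme points: leftmost at 26, rightmost at 54.
Optimal location = (26 + 54)/2 = 40; maximum distance = (54 − 26)/2 = 14.

location 40, max distance 14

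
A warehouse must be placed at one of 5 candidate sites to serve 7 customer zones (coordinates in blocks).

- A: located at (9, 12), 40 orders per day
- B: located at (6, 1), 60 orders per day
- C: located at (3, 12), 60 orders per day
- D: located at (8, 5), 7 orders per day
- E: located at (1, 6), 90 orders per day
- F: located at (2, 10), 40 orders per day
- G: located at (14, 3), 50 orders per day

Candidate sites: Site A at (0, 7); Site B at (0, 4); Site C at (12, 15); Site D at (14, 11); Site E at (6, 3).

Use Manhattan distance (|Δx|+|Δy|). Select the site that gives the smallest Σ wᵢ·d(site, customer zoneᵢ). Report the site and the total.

Total weighted distance at each candidate:
  Site A (0, 7): total = 3110
  Site B (0, 4): total = 3283
  Site C (12, 15): total = 5358
  Site D (14, 11): total = 4664
  Site E (6, 3): total = 2908
Minimum is at Site E with total 2908 blocks.

Site E, total 2908 blocks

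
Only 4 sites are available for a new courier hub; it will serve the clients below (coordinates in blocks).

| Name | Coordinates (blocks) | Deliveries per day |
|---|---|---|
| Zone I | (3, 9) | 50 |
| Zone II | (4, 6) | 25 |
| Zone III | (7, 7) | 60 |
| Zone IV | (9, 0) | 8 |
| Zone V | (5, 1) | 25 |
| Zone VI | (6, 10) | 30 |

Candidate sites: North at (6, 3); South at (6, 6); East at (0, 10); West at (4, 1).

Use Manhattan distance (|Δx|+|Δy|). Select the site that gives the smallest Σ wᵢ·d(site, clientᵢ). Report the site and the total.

South, total 812 blocks

Total weighted distance at each candidate:
  North (6, 3): total = 1208
  South (6, 6): total = 812
  East (0, 10): total = 1682
  West (4, 1): total = 1518
Minimum is at South with total 812 blocks.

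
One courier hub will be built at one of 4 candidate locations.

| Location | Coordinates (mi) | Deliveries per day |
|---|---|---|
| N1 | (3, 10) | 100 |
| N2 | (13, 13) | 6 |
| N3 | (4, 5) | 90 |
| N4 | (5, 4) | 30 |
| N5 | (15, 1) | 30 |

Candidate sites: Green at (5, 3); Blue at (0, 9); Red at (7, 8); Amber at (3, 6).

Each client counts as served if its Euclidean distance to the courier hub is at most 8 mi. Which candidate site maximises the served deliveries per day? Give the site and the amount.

Red, covering 226

Coverage radius r = 8 mi; a point is covered iff (Δx)²+(Δy)² ≤ 8² = 64.
  Green (5, 3): covers {N1, N3, N4} → 220
  Blue (0, 9): covers {N1, N3, N4} → 220
  Red (7, 8): covers {N1, N2, N3, N4} → 226
  Amber (3, 6): covers {N1, N3, N4} → 220
Maximum coverage at Red: 226 deliveries per day.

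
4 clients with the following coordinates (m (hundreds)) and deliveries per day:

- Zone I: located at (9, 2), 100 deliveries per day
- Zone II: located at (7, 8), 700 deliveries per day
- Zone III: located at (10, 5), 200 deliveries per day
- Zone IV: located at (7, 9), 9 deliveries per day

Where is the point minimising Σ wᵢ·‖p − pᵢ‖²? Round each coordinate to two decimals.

The minimiser of Σwᵢ‖p−pᵢ‖² is the weighted centroid p* = (Σwᵢpᵢ)/(Σwᵢ).
Σwᵢ = 1009.
Σwᵢxᵢ = 100·9 + 700·7 + 200·10 + 9·7 = 7863.
Σwᵢyᵢ = 100·2 + 700·8 + 200·5 + 9·9 = 6881.
x* = 7863/1009 = 7.79, y* = 6881/1009 = 6.82.

(7.79, 6.82)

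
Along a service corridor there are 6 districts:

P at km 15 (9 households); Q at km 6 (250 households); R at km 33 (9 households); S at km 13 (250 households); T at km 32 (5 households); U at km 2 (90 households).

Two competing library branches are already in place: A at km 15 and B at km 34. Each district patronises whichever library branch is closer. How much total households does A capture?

The indifferent point is the midpoint (15+34)/2 = 24.5; districts left of it (closer to A at 15) go to A, those right go to B.
  U at 2 (w=90) → A
  Q at 6 (w=250) → A
  S at 13 (w=250) → A
  P at 15 (w=9) → A
  T at 32 (w=5) → B
  R at 33 (w=9) → B
A captures 599; B captures 14.

599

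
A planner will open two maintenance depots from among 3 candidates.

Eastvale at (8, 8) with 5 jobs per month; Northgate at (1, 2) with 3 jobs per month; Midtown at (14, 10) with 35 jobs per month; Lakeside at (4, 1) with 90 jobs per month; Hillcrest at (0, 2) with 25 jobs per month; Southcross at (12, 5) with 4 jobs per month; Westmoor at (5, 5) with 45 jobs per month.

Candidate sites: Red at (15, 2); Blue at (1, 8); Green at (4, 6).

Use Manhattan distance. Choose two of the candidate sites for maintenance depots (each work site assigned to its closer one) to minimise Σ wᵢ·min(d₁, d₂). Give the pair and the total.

Evaluate every pair (each demand assigned to the nearer of the two):
  {Red, Green}: total = 1130
  {Blue, Green}: total = 1289
  {Red, Blue}: total = 1782
Best pair: {Red, Green} with total 1130.

{Red, Green}, total 1130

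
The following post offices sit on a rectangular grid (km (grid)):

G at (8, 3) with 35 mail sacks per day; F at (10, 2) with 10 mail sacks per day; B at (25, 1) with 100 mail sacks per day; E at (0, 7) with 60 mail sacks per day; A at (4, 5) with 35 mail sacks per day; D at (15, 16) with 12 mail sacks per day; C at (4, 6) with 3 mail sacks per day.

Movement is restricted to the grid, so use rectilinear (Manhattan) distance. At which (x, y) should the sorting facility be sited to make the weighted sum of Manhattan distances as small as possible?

Manhattan distance separates: Σwᵢ(|x−xᵢ|+|y−yᵢ|) = Σwᵢ|x−xᵢ| + Σwᵢ|y−yᵢ|, so x and y are optimised independently as 1-D weighted medians.
Total weight W = 255; half = 127.5.
x-coordinate, sorted with cumulative weight:
  x=0 (E, w=60) cum 60
  x=4 (A, w=35) cum 95
  x=4 (C, w=3) cum 98
  x=8 (G, w=35) cum 133  ← median
  x=10 (F, w=10) cum 143
  x=15 (D, w=12) cum 155
  x=25 (B, w=100) cum 255
⇒ x* = 8
y-coordinate, sorted with cumulative weight:
  y=1 (B, w=100) cum 100
  y=2 (F, w=10) cum 110
  y=3 (G, w=35) cum 145  ← median
  y=5 (A, w=35) cum 180
  y=6 (C, w=3) cum 183
  y=7 (E, w=60) cum 243
  y=16 (D, w=12) cum 255
⇒ y* = 3

(8, 3)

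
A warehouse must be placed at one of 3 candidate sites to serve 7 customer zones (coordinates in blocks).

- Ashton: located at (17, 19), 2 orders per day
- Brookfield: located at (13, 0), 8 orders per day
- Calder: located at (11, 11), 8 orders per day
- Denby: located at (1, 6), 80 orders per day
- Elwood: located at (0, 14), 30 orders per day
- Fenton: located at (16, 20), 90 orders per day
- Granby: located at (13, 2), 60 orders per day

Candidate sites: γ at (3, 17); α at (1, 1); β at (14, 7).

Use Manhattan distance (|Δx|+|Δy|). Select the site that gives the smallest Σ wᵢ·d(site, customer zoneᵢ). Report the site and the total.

β, total 3610 blocks

Total weighted distance at each candidate:
  γ (3, 17): total = 4520
  α (1, 1): total = 4992
  β (14, 7): total = 3610
Minimum is at β with total 3610 blocks.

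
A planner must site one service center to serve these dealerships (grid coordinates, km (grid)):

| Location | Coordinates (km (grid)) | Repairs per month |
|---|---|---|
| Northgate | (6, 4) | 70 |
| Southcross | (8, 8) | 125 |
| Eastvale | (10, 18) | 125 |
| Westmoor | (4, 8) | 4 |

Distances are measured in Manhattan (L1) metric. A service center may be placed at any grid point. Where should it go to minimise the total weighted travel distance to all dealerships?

Manhattan distance separates: Σwᵢ(|x−xᵢ|+|y−yᵢ|) = Σwᵢ|x−xᵢ| + Σwᵢ|y−yᵢ|, so x and y are optimised independently as 1-D weighted medians.
Total weight W = 324; half = 162.
x-coordinate, sorted with cumulative weight:
  x=4 (Westmoor, w=4) cum 4
  x=6 (Northgate, w=70) cum 74
  x=8 (Southcross, w=125) cum 199  ← median
  x=10 (Eastvale, w=125) cum 324
⇒ x* = 8
y-coordinate, sorted with cumulative weight:
  y=4 (Northgate, w=70) cum 70
  y=8 (Southcross, w=125) cum 195  ← median
  y=8 (Westmoor, w=4) cum 199
  y=18 (Eastvale, w=125) cum 324
⇒ y* = 8

(8, 8)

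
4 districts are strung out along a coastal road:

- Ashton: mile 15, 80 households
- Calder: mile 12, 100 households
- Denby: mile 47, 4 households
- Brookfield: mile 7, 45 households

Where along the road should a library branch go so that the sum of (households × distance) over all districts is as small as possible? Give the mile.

x = 12

For a sum of weighted absolute distances on a line, the optimum is the weighted median (not the mean). Total weight W = 229; half-weight = 114.5.
Sort by position and accumulate weight:
  mile 7 (Brookfield, w=45) → cum 45
  mile 12 (Calder, w=100) → cum 145  ≥ 114.5 → median here
  mile 15 (Ashton, w=80) → cum 225
  mile 47 (Denby, w=4) → cum 229
Optimal location: mile 12.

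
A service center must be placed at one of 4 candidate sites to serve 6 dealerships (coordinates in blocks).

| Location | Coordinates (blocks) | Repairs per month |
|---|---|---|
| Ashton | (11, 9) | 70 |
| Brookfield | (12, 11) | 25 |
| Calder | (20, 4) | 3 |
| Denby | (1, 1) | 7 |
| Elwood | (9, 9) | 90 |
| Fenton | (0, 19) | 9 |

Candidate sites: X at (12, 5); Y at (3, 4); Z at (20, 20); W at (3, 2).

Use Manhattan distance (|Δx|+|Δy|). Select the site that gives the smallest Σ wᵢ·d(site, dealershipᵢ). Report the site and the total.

Total weighted distance at each candidate:
  X (12, 5): total = 1496
  Y (3, 4): total = 2548
  Z (20, 20): total = 4308
  W (3, 2): total = 2928
Minimum is at X with total 1496 blocks.

X, total 1496 blocks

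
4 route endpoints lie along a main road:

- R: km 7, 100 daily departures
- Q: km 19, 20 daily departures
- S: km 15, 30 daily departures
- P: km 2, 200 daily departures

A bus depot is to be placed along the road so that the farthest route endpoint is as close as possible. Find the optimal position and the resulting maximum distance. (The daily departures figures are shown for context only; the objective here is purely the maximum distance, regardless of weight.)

location 10.5, max distance 8.5

The 1-center on a line is the midpoint of the two extreme points: leftmost at 2, rightmost at 19.
Optimal location = (2 + 19)/2 = 10.5; maximum distance = (19 − 2)/2 = 8.5.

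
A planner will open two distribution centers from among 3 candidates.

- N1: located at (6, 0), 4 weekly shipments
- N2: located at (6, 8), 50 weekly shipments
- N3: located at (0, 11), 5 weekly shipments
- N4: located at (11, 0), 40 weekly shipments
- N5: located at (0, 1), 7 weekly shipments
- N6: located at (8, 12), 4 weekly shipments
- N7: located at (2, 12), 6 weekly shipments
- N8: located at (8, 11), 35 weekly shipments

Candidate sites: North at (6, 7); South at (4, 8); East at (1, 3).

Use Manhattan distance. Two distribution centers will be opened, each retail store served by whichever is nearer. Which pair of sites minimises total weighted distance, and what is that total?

{North, East}, total 916

Evaluate every pair (each demand assigned to the nearer of the two):
  {North, East}: total = 916
  {North, South}: total = 944
  {South, East}: total = 1021
Best pair: {North, East} with total 916.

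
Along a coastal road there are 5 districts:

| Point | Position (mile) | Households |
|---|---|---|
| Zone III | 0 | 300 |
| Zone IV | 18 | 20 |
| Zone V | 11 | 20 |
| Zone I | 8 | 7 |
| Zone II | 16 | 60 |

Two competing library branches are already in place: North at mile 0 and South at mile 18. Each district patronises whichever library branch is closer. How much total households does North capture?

The indifferent point is the midpoint (0+18)/2 = 9; districts left of it (closer to North at 0) go to North, those right go to South.
  Zone III at 0 (w=300) → North
  Zone I at 8 (w=7) → North
  Zone V at 11 (w=20) → South
  Zone II at 16 (w=60) → South
  Zone IV at 18 (w=20) → South
North captures 307; South captures 100.

307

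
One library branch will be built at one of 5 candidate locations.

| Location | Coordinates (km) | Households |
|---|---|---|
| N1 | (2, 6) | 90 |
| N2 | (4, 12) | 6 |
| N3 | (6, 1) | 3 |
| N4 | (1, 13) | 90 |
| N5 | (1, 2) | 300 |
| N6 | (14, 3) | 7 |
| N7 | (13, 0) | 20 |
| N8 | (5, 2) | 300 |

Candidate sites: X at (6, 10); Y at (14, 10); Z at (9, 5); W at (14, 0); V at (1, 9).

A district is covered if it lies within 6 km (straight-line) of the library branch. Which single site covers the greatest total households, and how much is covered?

Z, covering 310

Coverage radius r = 6 km; a point is covered iff (Δx)²+(Δy)² ≤ 6² = 36.
  X (6, 10): covers {N1, N2, N4} → 186
  Y (14, 10): covers {none} → 0
  Z (9, 5): covers {N3, N6, N8} → 310
  W (14, 0): covers {N6, N7} → 27
  V (1, 9): covers {N1, N2, N4} → 186
Maximum coverage at Z: 310 households.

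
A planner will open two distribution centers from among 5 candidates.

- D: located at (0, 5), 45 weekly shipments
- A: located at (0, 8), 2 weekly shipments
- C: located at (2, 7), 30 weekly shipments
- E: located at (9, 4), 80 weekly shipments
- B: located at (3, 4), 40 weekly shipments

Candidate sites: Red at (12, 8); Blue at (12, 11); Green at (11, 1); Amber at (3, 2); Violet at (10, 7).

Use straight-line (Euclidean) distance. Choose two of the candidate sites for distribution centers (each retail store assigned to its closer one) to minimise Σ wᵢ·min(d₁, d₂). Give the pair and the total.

{Amber, Violet}, total 690.3

Evaluate every pair (each demand assigned to the nearer of the two):
  {Amber, Violet}: total = 690.3
  {Green, Amber}: total = 725.7
  {Red, Amber}: total = 837.3
  {Blue, Amber}: total = 943.3
  {Red, Violet}: total = 1276.6
  {Blue, Violet}: total = 1276.6
  {Green, Violet}: total = 1276.6
  {Red, Green}: total = 1482.4
  {Blue, Green}: total = 1504.8
  {Red, Blue}: total = 1676.1
Best pair: {Amber, Violet} with total 690.3.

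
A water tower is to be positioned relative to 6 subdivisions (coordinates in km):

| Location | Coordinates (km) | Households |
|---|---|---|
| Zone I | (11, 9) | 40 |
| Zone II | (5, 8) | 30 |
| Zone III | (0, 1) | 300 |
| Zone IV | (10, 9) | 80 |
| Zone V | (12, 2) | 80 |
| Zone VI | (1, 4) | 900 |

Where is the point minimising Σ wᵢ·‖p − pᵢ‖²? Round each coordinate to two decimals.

(2.27, 3.76)

The minimiser of Σwᵢ‖p−pᵢ‖² is the weighted centroid p* = (Σwᵢpᵢ)/(Σwᵢ).
Σwᵢ = 1430.
Σwᵢxᵢ = 40·11 + 30·5 + 300·0 + 80·10 + 80·12 + 900·1 = 3250.
Σwᵢyᵢ = 40·9 + 30·8 + 300·1 + 80·9 + 80·2 + 900·4 = 5380.
x* = 3250/1430 = 2.27, y* = 5380/1430 = 3.76.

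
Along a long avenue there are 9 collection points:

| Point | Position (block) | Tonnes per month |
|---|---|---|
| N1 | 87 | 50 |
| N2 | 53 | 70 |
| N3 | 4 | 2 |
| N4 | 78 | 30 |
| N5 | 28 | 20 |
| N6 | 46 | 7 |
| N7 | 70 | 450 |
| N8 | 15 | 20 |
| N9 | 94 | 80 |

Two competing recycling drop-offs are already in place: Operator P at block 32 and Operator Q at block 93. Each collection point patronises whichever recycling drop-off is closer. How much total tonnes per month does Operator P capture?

The indifferent point is the midpoint (32+93)/2 = 62.5; collection points left of it (closer to Operator P at 32) go to Operator P, those right go to Operator Q.
  N3 at 4 (w=2) → Operator P
  N8 at 15 (w=20) → Operator P
  N5 at 28 (w=20) → Operator P
  N6 at 46 (w=7) → Operator P
  N2 at 53 (w=70) → Operator P
  N7 at 70 (w=450) → Operator Q
  N4 at 78 (w=30) → Operator Q
  N1 at 87 (w=50) → Operator Q
  N9 at 94 (w=80) → Operator Q
Operator P captures 119; Operator Q captures 610.

119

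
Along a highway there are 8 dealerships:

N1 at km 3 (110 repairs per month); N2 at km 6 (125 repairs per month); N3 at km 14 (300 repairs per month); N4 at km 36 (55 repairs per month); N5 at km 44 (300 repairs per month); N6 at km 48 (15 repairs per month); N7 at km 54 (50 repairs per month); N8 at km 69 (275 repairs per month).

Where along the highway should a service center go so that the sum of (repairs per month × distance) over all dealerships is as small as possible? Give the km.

For a sum of weighted absolute distances on a line, the optimum is the weighted median (not the mean). Total weight W = 1230; half-weight = 615.
Sort by position and accumulate weight:
  km 3 (N1, w=110) → cum 110
  km 6 (N2, w=125) → cum 235
  km 14 (N3, w=300) → cum 535
  km 36 (N4, w=55) → cum 590
  km 44 (N5, w=300) → cum 890  ≥ 615 → median here
  km 48 (N6, w=15) → cum 905
  km 54 (N7, w=50) → cum 955
  km 69 (N8, w=275) → cum 1230
Optimal location: km 44.

x = 44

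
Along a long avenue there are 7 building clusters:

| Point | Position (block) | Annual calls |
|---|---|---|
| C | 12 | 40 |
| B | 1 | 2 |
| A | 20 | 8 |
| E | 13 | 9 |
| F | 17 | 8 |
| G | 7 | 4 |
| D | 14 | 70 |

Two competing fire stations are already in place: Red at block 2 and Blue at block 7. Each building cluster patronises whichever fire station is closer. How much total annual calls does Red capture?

2

The indifferent point is the midpoint (2+7)/2 = 4.5; building clusters left of it (closer to Red at 2) go to Red, those right go to Blue.
  B at 1 (w=2) → Red
  G at 7 (w=4) → Blue
  C at 12 (w=40) → Blue
  E at 13 (w=9) → Blue
  D at 14 (w=70) → Blue
  F at 17 (w=8) → Blue
  A at 20 (w=8) → Blue
Red captures 2; Blue captures 139.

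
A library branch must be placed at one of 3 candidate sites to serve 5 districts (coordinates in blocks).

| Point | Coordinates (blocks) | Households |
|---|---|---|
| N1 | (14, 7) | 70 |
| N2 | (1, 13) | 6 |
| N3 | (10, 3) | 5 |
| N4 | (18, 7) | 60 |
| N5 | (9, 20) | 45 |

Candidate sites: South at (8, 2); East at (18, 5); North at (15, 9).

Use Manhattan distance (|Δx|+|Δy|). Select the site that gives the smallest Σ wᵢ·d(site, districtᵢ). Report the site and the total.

Total weighted distance at each candidate:
  South (8, 2): total = 2648
  East (18, 5): total = 1820
  North (15, 9): total = 1438
Minimum is at North with total 1438 blocks.

North, total 1438 blocks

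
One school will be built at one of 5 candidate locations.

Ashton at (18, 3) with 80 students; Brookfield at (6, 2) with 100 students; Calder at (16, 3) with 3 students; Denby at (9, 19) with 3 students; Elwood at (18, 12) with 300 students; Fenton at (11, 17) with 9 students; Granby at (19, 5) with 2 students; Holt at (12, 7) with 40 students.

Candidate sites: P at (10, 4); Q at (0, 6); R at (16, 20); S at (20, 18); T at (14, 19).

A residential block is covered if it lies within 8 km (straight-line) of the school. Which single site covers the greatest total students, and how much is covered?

S, covering 300

Coverage radius r = 8 km; a point is covered iff (Δx)²+(Δy)² ≤ 8² = 64.
  P (10, 4): covers {Brookfield, Calder, Holt} → 143
  Q (0, 6): covers {Brookfield} → 100
  R (16, 20): covers {Denby, Fenton} → 12
  S (20, 18): covers {Elwood} → 300
  T (14, 19): covers {Denby, Fenton} → 12
Maximum coverage at S: 300 students.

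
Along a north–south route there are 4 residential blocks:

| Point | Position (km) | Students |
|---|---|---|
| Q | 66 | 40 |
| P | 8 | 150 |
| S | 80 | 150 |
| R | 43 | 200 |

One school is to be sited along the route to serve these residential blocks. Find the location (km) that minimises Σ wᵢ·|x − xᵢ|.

x = 43

For a sum of weighted absolute distances on a line, the optimum is the weighted median (not the mean). Total weight W = 540; half-weight = 270.
Sort by position and accumulate weight:
  km 8 (P, w=150) → cum 150
  km 43 (R, w=200) → cum 350  ≥ 270 → median here
  km 66 (Q, w=40) → cum 390
  km 80 (S, w=150) → cum 540
Optimal location: km 43.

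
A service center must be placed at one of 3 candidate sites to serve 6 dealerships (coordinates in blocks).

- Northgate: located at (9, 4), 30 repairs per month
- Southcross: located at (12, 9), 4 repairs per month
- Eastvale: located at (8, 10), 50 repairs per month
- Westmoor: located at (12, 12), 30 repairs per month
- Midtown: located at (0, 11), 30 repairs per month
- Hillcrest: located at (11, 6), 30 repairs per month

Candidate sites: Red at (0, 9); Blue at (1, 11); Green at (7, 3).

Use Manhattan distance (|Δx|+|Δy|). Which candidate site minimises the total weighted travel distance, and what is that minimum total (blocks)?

Green, total 1614 blocks

Total weighted distance at each candidate:
  Red (0, 9): total = 1848
  Blue (1, 11): total = 1742
  Green (7, 3): total = 1614
Minimum is at Green with total 1614 blocks.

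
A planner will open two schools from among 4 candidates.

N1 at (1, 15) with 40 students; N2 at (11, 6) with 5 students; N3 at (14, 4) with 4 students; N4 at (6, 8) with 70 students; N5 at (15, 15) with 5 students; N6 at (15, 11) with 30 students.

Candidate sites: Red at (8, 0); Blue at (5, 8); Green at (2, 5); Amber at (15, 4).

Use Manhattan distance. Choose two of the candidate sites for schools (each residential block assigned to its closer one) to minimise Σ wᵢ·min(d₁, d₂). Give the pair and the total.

Evaluate every pair (each demand assigned to the nearer of the two):
  {Blue, Amber}: total = 809
  {Red, Blue}: total = 1065
  {Blue, Green}: total = 1077
  {Green, Amber}: total = 1229
  {Red, Green}: total = 1665
  {Red, Amber}: total = 1879
Best pair: {Blue, Amber} with total 809.

{Blue, Amber}, total 809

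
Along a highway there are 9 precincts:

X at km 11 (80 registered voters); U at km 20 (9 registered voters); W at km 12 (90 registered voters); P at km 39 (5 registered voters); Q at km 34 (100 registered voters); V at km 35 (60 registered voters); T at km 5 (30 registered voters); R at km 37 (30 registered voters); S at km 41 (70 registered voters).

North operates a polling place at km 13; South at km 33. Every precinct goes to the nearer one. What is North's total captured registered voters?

The indifferent point is the midpoint (13+33)/2 = 23; precincts left of it (closer to North at 13) go to North, those right go to South.
  T at 5 (w=30) → North
  X at 11 (w=80) → North
  W at 12 (w=90) → North
  U at 20 (w=9) → North
  Q at 34 (w=100) → South
  V at 35 (w=60) → South
  R at 37 (w=30) → South
  P at 39 (w=5) → South
  S at 41 (w=70) → South
North captures 209; South captures 265.

209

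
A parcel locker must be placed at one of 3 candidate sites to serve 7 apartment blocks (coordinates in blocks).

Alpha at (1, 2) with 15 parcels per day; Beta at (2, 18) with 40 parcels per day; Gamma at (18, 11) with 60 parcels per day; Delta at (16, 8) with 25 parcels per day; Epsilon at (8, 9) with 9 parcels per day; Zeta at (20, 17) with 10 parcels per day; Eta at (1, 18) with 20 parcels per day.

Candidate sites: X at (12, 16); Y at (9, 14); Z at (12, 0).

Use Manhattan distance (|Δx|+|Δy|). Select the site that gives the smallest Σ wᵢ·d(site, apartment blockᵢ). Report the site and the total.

Total weighted distance at each candidate:
  X (12, 16): total = 2264
  Y (9, 14): total = 2219
  Z (12, 0): total = 3582
Minimum is at Y with total 2219 blocks.

Y, total 2219 blocks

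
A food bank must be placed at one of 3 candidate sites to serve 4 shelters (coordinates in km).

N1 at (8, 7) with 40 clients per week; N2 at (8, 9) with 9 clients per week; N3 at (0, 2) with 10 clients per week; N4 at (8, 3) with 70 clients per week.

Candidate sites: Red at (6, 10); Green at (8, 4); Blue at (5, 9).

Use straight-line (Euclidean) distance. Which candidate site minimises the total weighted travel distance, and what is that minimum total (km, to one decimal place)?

Total weighted distance at each candidate:
  Red (6, 10): total = 774.0
  Green (8, 4): total = 317.5
  Blue (5, 9): total = 726.8
Minimum is at Green with total 317.5 km.

Green, total 317.5 km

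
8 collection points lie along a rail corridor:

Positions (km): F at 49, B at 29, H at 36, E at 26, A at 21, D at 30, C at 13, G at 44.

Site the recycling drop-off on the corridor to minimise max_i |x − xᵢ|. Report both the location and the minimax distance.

location 31, max distance 18

The 1-center on a line is the midpoint of the two extreme points: leftmost at 13, rightmost at 49.
Optimal location = (13 + 49)/2 = 31; maximum distance = (49 − 13)/2 = 18.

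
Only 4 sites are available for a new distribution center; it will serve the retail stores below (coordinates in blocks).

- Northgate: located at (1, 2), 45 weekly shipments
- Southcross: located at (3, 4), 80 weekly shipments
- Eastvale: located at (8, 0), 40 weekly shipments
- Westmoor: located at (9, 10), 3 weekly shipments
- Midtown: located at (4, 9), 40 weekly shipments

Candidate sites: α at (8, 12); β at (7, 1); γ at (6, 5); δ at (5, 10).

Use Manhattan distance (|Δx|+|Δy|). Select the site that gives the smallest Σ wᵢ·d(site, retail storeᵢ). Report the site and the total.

Total weighted distance at each candidate:
  α (8, 12): total = 2574
  β (7, 1): total = 1428
  γ (6, 5): total = 1224
  δ (5, 10): total = 1792
Minimum is at γ with total 1224 blocks.

γ, total 1224 blocks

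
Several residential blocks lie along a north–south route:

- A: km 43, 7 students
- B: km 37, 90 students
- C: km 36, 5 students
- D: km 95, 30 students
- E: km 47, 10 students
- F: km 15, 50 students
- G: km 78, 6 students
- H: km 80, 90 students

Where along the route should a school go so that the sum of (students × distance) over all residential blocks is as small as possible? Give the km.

x = 37

For a sum of weighted absolute distances on a line, the optimum is the weighted median (not the mean). Total weight W = 288; half-weight = 144.
Sort by position and accumulate weight:
  km 15 (F, w=50) → cum 50
  km 36 (C, w=5) → cum 55
  km 37 (B, w=90) → cum 145  ≥ 144 → median here
  km 43 (A, w=7) → cum 152
  km 47 (E, w=10) → cum 162
  km 78 (G, w=6) → cum 168
  km 80 (H, w=90) → cum 258
  km 95 (D, w=30) → cum 288
Optimal location: km 37.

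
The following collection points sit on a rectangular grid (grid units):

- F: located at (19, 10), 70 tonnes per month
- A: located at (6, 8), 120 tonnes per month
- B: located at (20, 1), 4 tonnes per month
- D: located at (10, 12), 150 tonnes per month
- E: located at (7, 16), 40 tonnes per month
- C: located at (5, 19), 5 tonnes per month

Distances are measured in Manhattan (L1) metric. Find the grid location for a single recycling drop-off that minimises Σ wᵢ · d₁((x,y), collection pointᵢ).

(10, 12)

Manhattan distance separates: Σwᵢ(|x−xᵢ|+|y−yᵢ|) = Σwᵢ|x−xᵢ| + Σwᵢ|y−yᵢ|, so x and y are optimised independently as 1-D weighted medians.
Total weight W = 389; half = 194.5.
x-coordinate, sorted with cumulative weight:
  x=5 (C, w=5) cum 5
  x=6 (A, w=120) cum 125
  x=7 (E, w=40) cum 165
  x=10 (D, w=150) cum 315  ← median
  x=19 (F, w=70) cum 385
  x=20 (B, w=4) cum 389
⇒ x* = 10
y-coordinate, sorted with cumulative weight:
  y=1 (B, w=4) cum 4
  y=8 (A, w=120) cum 124
  y=10 (F, w=70) cum 194
  y=12 (D, w=150) cum 344  ← median
  y=16 (E, w=40) cum 384
  y=19 (C, w=5) cum 389
⇒ y* = 12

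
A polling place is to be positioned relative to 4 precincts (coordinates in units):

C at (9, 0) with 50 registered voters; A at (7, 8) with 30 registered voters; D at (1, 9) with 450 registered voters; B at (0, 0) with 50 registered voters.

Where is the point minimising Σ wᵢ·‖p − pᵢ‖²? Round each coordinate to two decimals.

(1.91, 7.40)

The minimiser of Σwᵢ‖p−pᵢ‖² is the weighted centroid p* = (Σwᵢpᵢ)/(Σwᵢ).
Σwᵢ = 580.
Σwᵢxᵢ = 50·9 + 30·7 + 450·1 + 50·0 = 1110.
Σwᵢyᵢ = 50·0 + 30·8 + 450·9 + 50·0 = 4290.
x* = 1110/580 = 1.91, y* = 4290/580 = 7.40.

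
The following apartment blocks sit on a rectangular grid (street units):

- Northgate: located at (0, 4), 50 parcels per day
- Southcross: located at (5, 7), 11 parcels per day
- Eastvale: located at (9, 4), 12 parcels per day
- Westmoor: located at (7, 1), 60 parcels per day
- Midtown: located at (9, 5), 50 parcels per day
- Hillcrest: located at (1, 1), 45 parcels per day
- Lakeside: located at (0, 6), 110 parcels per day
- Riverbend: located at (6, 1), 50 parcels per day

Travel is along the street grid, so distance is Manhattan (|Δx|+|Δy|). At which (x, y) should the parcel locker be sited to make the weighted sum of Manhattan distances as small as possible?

Manhattan distance separates: Σwᵢ(|x−xᵢ|+|y−yᵢ|) = Σwᵢ|x−xᵢ| + Σwᵢ|y−yᵢ|, so x and y are optimised independently as 1-D weighted medians.
Total weight W = 388; half = 194.
x-coordinate, sorted with cumulative weight:
  x=0 (Northgate, w=50) cum 50
  x=0 (Lakeside, w=110) cum 160
  x=1 (Hillcrest, w=45) cum 205  ← median
  x=5 (Southcross, w=11) cum 216
  x=6 (Riverbend, w=50) cum 266
  x=7 (Westmoor, w=60) cum 326
  x=9 (Eastvale, w=12) cum 338
  x=9 (Midtown, w=50) cum 388
⇒ x* = 1
y-coordinate, sorted with cumulative weight:
  y=1 (Westmoor, w=60) cum 60
  y=1 (Hillcrest, w=45) cum 105
  y=1 (Riverbend, w=50) cum 155
  y=4 (Northgate, w=50) cum 205  ← median
  y=4 (Eastvale, w=12) cum 217
  y=5 (Midtown, w=50) cum 267
  y=6 (Lakeside, w=110) cum 377
  y=7 (Southcross, w=11) cum 388
⇒ y* = 4

(1, 4)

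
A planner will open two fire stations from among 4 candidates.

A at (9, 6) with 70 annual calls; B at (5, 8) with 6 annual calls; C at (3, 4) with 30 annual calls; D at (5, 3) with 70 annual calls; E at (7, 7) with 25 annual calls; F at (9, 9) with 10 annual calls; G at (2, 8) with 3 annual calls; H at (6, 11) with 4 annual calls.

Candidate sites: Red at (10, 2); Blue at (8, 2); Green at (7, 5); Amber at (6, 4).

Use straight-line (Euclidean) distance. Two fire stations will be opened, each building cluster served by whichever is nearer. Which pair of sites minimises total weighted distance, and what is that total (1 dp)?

{Green, Amber}, total 503.2

Evaluate every pair (each demand assigned to the nearer of the two):
  {Green, Amber}: total = 503.2
  {Red, Green}: total = 636.4
  {Blue, Green}: total = 636.4
  {Red, Amber}: total = 648.5
  {Blue, Amber}: total = 648.5
  {Red, Blue}: total = 972.3
Best pair: {Green, Amber} with total 503.2.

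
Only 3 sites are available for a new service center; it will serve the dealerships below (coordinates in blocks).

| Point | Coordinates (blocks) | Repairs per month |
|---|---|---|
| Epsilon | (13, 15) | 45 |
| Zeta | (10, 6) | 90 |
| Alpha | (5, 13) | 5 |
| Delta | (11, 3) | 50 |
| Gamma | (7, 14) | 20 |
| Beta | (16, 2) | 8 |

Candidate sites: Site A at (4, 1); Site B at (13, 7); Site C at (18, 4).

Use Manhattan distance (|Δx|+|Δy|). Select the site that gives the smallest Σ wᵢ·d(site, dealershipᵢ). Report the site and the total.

Total weighted distance at each candidate:
  Site A (4, 1): total = 2964
  Site B (13, 7): total = 1414
  Site C (18, 4): total = 2582
Minimum is at Site B with total 1414 blocks.

Site B, total 1414 blocks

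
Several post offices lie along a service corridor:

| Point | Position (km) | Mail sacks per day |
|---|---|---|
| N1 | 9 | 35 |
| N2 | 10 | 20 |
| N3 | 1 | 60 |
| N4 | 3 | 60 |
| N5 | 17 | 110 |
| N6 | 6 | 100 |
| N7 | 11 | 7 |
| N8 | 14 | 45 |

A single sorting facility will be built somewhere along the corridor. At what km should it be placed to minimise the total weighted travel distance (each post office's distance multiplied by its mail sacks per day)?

For a sum of weighted absolute distances on a line, the optimum is the weighted median (not the mean). Total weight W = 437; half-weight = 218.5.
Sort by position and accumulate weight:
  km 1 (N3, w=60) → cum 60
  km 3 (N4, w=60) → cum 120
  km 6 (N6, w=100) → cum 220  ≥ 218.5 → median here
  km 9 (N1, w=35) → cum 255
  km 10 (N2, w=20) → cum 275
  km 11 (N7, w=7) → cum 282
  km 14 (N8, w=45) → cum 327
  km 17 (N5, w=110) → cum 437
Optimal location: km 6.

x = 6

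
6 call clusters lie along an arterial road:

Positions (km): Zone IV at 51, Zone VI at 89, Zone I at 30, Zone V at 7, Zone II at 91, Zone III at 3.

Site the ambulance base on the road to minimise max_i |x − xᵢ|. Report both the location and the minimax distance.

location 47, max distance 44

The 1-center on a line is the midpoint of the two extreme points: leftmost at 3, rightmost at 91.
Optimal location = (3 + 91)/2 = 47; maximum distance = (91 − 3)/2 = 44.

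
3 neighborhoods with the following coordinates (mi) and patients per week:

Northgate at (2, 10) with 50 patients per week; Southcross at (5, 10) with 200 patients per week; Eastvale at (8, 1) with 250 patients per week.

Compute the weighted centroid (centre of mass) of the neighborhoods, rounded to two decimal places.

The minimiser of Σwᵢ‖p−pᵢ‖² is the weighted centroid p* = (Σwᵢpᵢ)/(Σwᵢ).
Σwᵢ = 500.
Σwᵢxᵢ = 50·2 + 200·5 + 250·8 = 3100.
Σwᵢyᵢ = 50·10 + 200·10 + 250·1 = 2750.
x* = 3100/500 = 6.20, y* = 2750/500 = 5.50.

(6.20, 5.50)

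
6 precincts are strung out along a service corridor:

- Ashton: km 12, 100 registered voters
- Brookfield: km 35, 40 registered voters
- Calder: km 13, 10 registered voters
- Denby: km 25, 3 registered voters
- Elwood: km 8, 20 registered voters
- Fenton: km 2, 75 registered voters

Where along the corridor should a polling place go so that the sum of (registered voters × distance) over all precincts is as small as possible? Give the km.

x = 12

For a sum of weighted absolute distances on a line, the optimum is the weighted median (not the mean). Total weight W = 248; half-weight = 124.
Sort by position and accumulate weight:
  km 2 (Fenton, w=75) → cum 75
  km 8 (Elwood, w=20) → cum 95
  km 12 (Ashton, w=100) → cum 195  ≥ 124 → median here
  km 13 (Calder, w=10) → cum 205
  km 25 (Denby, w=3) → cum 208
  km 35 (Brookfield, w=40) → cum 248
Optimal location: km 12.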